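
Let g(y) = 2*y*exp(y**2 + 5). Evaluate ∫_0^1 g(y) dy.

-exp(5) + exp(6)

Let u = y**2 + 5, so du = 2*y dy. When y = 0, u = 5; when y = 1, u = 6.
The integral becomes ∫ exp(u) du from 5 to 6, with antiderivative exp(u).
Back in y: F(y) = exp(y**2 + 5).
Then F(1) - F(0) = (exp(6)) - (exp(5)) = -exp(5) + exp(6).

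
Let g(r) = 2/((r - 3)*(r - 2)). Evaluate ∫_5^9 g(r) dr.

log(81/49)

Factor the denominator: r**2 - 5*r + 6 = (r - 2)(r - 3).
Partial fractions: 2/((r - 3)*(r - 2)) = -2/(r - 2) + 2/(r - 3).
An antiderivative is F(r) = 2*log(r - 3) - 2*log(r - 2).
Then F(9) - F(5) = (log(36/49)) - (log(4/9)) = log(81/49).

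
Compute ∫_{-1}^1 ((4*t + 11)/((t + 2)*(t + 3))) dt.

log(54)

Factor the denominator: t**2 + 5*t + 6 = (t + 3)(t + 2).
Partial fractions: (4*t + 11)/((t + 2)*(t + 3)) = 1/(t + 3) + 3/(t + 2).
An antiderivative is F(t) = 3*log(t + 2) + log(t + 3).
Then F(1) - F(-1) = (2*log(2) + 3*log(3)) - (log(2)) = log(54).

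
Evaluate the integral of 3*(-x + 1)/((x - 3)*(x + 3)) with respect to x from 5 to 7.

Factor the denominator: x**2 - 9 = (x + 3)(x - 3).
Partial fractions: 3*(-x + 1)/((x - 3)*(x + 3)) = -2/(x + 3) - 1/(x - 3).
An antiderivative is F(x) = -log(x - 3) - 2*log(x + 3).
Then F(7) - F(5) = (-2*log(5) - 4*log(2)) - (-7*log(2)) = log(8/25).

log(8/25)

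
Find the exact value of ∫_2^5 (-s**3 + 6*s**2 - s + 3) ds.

321/4

By the power rule, an antiderivative is F(s) = -s**4/4 + 2*s**3 - s**2/2 + 3*s.
Then F(5) - F(2) = (385/4) - (16) = 321/4.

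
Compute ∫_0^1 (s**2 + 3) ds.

By the power rule, an antiderivative is F(s) = s**3/3 + 3*s.
Then F(1) - F(0) = (10/3) - (0) = 10/3.

10/3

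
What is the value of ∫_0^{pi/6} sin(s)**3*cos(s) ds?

Let u = sin(s), so du = cos(s) ds. When s = 0, u = 0; when s = pi/6, u = 1/2.
The integral becomes ∫ u**3 du from 0 to 1/2, with antiderivative u**4/4.
Back in s: F(s) = sin(s)**4/4.
Then F(pi/6) - F(0) = (1/64) - (0) = 1/64.

1/64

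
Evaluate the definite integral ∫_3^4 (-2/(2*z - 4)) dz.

An antiderivative is F(z) = -log(2*z - 4).
Then F(4) - F(3) = (-log(4)) - (-log(2)) = -log(2).

-log(2)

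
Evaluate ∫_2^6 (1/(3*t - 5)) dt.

log(13)/3

An antiderivative is F(t) = log(3*t - 5)/3.
Then F(6) - F(2) = (log(13)/3) - (0) = log(13)/3.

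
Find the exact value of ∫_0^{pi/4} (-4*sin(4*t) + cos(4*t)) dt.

-2

An antiderivative is F(t) = sin(4*t)/4 + cos(4*t).
Then F(pi/4) - F(0) = (-1) - (1) = -2.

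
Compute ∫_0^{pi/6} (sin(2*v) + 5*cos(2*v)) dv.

An antiderivative is F(v) = 5*sin(2*v)/2 - cos(2*v)/2.
Then F(pi/6) - F(0) = (-1/4 + 5*sqrt(3)/4) - (-1/2) = 1/4 + 5*sqrt(3)/4.

1/4 + 5*sqrt(3)/4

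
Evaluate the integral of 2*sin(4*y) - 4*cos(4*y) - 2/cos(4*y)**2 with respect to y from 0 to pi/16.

An antiderivative is F(y) = -sin(4*y) - cos(4*y)/2 - tan(4*y)/2.
Then F(pi/16) - F(0) = (-3*sqrt(2)/4 - 1/2) - (-1/2) = -3*sqrt(2)/4.

-3*sqrt(2)/4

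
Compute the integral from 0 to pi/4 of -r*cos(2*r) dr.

1/4 - pi/8

Integrate by parts once (u = r, dv = -cos(2*r) dr).
An antiderivative is F(r) = -r*sin(2*r)/2 - cos(2*r)/4.
Then F(pi/4) - F(0) = (-pi/8) - (-1/4) = 1/4 - pi/8.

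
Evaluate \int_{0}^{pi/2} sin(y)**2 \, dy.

Use the identity sin^2(y) = (1 - cos(2*y))/2.
An antiderivative is F(y) = y/2 - sin(2*y)/4.
Then F(pi/2) - F(0) = (pi/4) - (0) = pi/4.

pi/4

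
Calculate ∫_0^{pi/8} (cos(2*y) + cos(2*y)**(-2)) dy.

An antiderivative is F(y) = sin(2*y)/2 + tan(2*y)/2.
Then F(pi/8) - F(0) = (sqrt(2)/4 + 1/2) - (0) = sqrt(2)/4 + 1/2.

sqrt(2)/4 + 1/2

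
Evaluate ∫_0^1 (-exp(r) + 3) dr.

An antiderivative is F(r) = 3*r - exp(r).
Then F(1) - F(0) = (3 - E) - (-1) = 4 - E.

4 - E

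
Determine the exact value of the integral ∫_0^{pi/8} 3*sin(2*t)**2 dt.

Use the identity sin^2(2*t) = (1 - cos(4*t))/2.
An antiderivative is F(t) = 3*t/2 - 3*sin(4*t)/8.
Then F(pi/8) - F(0) = (-3/8 + 3*pi/16) - (0) = -3/8 + 3*pi/16.

-3/8 + 3*pi/16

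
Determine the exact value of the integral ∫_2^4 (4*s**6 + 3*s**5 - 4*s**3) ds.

By the power rule, an antiderivative is F(s) = 4*s**7/7 + s**6/2 - s**4.
Then F(4) - F(2) = (78080/7) - (624/7) = 77456/7.

77456/7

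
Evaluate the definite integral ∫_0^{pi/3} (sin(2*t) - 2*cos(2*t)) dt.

An antiderivative is F(t) = -sin(2*t) - cos(2*t)/2.
Then F(pi/3) - F(0) = (1/4 - sqrt(3)/2) - (-1/2) = 3/4 - sqrt(3)/2.

3/4 - sqrt(3)/2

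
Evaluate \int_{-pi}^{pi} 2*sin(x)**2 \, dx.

Use the identity sin^2(x) = (1 - cos(2*x))/2.
An antiderivative is F(x) = x - sin(2*x)/2.
Then F(pi) - F(-pi) = (pi) - (-pi) = 2*pi.

2*pi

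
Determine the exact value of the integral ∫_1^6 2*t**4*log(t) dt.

-622 + 15552*log(6)/5

Integrate by parts once (u = ln t, dv = 2*t**4 dt).
An antiderivative is F(t) = 2*t**5*(5*log(t) - 1)/25.
Then F(6) - F(1) = (-15552/25 + 15552*log(6)/5) - (-2/25) = -622 + 15552*log(6)/5.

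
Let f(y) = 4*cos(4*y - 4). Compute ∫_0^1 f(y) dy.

sin(4)

Let u = 4*y - 4, so du = 4 dy. When y = 0, u = -4; when y = 1, u = 0.
The integral becomes ∫ cos(u) du from -4 to 0, with antiderivative sin(u).
Back in y: F(y) = sin(4*y - 4).
Then F(1) - F(0) = (0) - (-sin(4)) = sin(4).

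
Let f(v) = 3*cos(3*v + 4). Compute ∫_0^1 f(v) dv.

Let u = 3*v + 4, so du = 3 dv. When v = 0, u = 4; when v = 1, u = 7.
The integral becomes ∫ cos(u) du from 4 to 7, with antiderivative sin(u).
Back in v: F(v) = sin(3*v + 4).
Then F(1) - F(0) = (sin(7)) - (sin(4)) = sin(7) - sin(4).

sin(7) - sin(4)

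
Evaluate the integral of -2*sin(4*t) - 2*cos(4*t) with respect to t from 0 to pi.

An antiderivative is F(t) = -sin(4*t)/2 + cos(4*t)/2.
Then F(pi) - F(0) = (1/2) - (1/2) = 0.

0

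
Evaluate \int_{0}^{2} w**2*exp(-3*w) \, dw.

Integrate by parts twice (u = w^2, dv = exp(-3*w) dw).
An antiderivative is F(w) = (-9*w**2 - 6*w - 2)*exp(-3*w)/27.
Then F(2) - F(0) = (-50*exp(-6)/27) - (-2/27) = 2/27 - 50*exp(-6)/27.

2/27 - 50*exp(-6)/27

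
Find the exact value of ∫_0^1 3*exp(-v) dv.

3 - 3*exp(-1)

An antiderivative is F(v) = -3*exp(-v).
Then F(1) - F(0) = (-3*exp(-1)) - (-3) = 3 - 3*exp(-1).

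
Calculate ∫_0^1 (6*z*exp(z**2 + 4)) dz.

-3*(1 - exp(1))*exp(4)

Let u = z**2 + 4, so du = 2*z dz. When z = 0, u = 4; when z = 1, u = 5.
The integral becomes 3·∫ exp(u) du from 4 to 5, with antiderivative 3*exp(u).
Back in z: F(z) = 3*exp(z**2 + 4).
Then F(1) - F(0) = (3*exp(5)) - (3*exp(4)) = -3*(1 - exp(1))*exp(4).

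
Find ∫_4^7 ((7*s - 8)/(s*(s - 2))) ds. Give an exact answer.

-11*log(2) + 3*log(5) + 4*log(7)

Factor the denominator: s**2 - 2*s = s(s - 2).
Partial fractions: (7*s - 8)/(s*(s - 2)) = 4/s + 3/(s - 2).
An antiderivative is F(s) = 4*log(s) + 3*log(s - 2).
Then F(7) - F(4) = (3*log(5) + 4*log(7)) - (11*log(2)) = -11*log(2) + 3*log(5) + 4*log(7).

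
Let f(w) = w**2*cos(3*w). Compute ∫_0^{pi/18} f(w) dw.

-1/27 + pi**2/1944 + sqrt(3)*pi/162

Integrate by parts twice (u = w^2, dv = cos(3*w) dw).
An antiderivative is F(w) = w**2*sin(3*w)/3 + 2*w*cos(3*w)/9 - 2*sin(3*w)/27.
Then F(pi/18) - F(0) = (-1/27 + pi**2/1944 + sqrt(3)*pi/162) - (0) = -1/27 + pi**2/1944 + sqrt(3)*pi/162.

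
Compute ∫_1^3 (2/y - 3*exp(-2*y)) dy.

An antiderivative is F(y) = 2*log(y) + 3*exp(-2*y)/2.
Then F(3) - F(1) = (3*exp(-6)/2 + 2*log(3)) - (3*exp(-2)/2) = -3*exp(-2)/2 + 3*exp(-6)/2 + 2*log(3).

-3*exp(-2)/2 + 3*exp(-6)/2 + 2*log(3)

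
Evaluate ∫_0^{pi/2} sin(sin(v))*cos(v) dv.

1 - cos(1)

Let u = sin(v), so du = cos(v) dv. When v = 0, u = 0; when v = pi/2, u = 1.
The integral becomes ∫ sin(u) du from 0 to 1, with antiderivative -cos(u).
Back in v: F(v) = -cos(sin(v)).
Then F(pi/2) - F(0) = (-cos(1)) - (-1) = 1 - cos(1).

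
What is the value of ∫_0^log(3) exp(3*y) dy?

26/3

Let u = exp(y), so du = exp(y) dy. When y = 0, u = 1; when y = log(3), u = 3.
The integral becomes ∫ u**2 du from 1 to 3, with antiderivative u**3/3.
Back in y: F(y) = exp(3*y)/3.
Then F(log(3)) - F(0) = (9) - (1/3) = 26/3.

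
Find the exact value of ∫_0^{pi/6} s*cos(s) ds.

-1 + pi/12 + sqrt(3)/2

Integrate by parts once (u = s, dv = cos(s) ds).
An antiderivative is F(s) = s*sin(s) + cos(s).
Then F(pi/6) - F(0) = (pi/12 + sqrt(3)/2) - (1) = -1 + pi/12 + sqrt(3)/2.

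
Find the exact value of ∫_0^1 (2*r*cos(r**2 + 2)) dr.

Let u = r**2 + 2, so du = 2*r dr. When r = 0, u = 2; when r = 1, u = 3.
The integral becomes ∫ cos(u) du from 2 to 3, with antiderivative sin(u).
Back in r: F(r) = sin(r**2 + 2).
Then F(1) - F(0) = (sin(3)) - (sin(2)) = -sin(2) + sin(3).

-sin(2) + sin(3)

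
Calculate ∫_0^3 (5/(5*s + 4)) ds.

Let u = 5*s + 4, so du = 5 ds. When s = 0, u = 4; when s = 3, u = 19.
The integral becomes ∫ 1/u du from 4 to 19, with antiderivative log(u).
Back in s: F(s) = log(5*s + 4).
Then F(3) - F(0) = (log(19)) - (log(4)) = log(19/4).

log(19/4)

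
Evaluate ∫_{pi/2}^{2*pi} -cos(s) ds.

An antiderivative is F(s) = -sin(s).
Then F(2*pi) - F(pi/2) = (0) - (-1) = 1.

1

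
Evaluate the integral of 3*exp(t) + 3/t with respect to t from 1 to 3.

-3*exp(1) + 3*log(3) + 3*exp(3)

An antiderivative is F(t) = 3*exp(t) + 3*log(t).
Then F(3) - F(1) = (3*log(3) + 3*exp(3)) - (3*exp(1)) = -3*exp(1) + 3*log(3) + 3*exp(3).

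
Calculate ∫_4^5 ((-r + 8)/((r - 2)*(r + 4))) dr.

log(32/27)

Factor the denominator: r**2 + 2*r - 8 = (r + 4)(r - 2).
Partial fractions: (-r + 8)/((r - 2)*(r + 4)) = -2/(r + 4) + 1/(r - 2).
An antiderivative is F(r) = log(r - 2) - 2*log(r + 4).
Then F(5) - F(4) = (-log(27)) - (-log(32)) = log(32/27).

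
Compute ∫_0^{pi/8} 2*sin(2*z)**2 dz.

Use the identity sin^2(2*z) = (1 - cos(4*z))/2.
An antiderivative is F(z) = z - sin(4*z)/4.
Then F(pi/8) - F(0) = (-1/4 + pi/8) - (0) = -1/4 + pi/8.

-1/4 + pi/8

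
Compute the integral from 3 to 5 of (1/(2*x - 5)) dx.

log(5)/2

An antiderivative is F(x) = log(2*x - 5)/2.
Then F(5) - F(3) = (log(5)/2) - (0) = log(5)/2.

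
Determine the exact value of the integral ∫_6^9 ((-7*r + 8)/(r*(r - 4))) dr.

Factor the denominator: r**2 - 4*r = r(r - 4).
Partial fractions: (-7*r + 8)/(r*(r - 4)) = -2/r - 5/(r - 4).
An antiderivative is F(r) = -2*log(r) - 5*log(r - 4).
Then F(9) - F(6) = (-5*log(5) - 4*log(3)) - (-7*log(2) - 2*log(3)) = -5*log(5) - 2*log(3) + 7*log(2).

-5*log(5) - 2*log(3) + 7*log(2)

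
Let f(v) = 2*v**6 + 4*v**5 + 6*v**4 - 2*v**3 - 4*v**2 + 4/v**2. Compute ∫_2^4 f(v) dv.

874577/105

By the power rule, an antiderivative is F(v) = 2*v**7/7 + 2*v**6/3 + 6*v**5/5 - v**4/2 - 4*v**3/3 - 4/v.
Then F(4) - F(2) = (884759/105) - (3394/35) = 874577/105.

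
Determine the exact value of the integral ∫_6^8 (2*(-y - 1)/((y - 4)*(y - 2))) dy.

-8*log(2) + 3*log(3)

Factor the denominator: y**2 - 6*y + 8 = (y - 2)(y - 4).
Partial fractions: 2*(-y - 1)/((y - 4)*(y - 2)) = 3/(y - 2) - 5/(y - 4).
An antiderivative is F(y) = -5*log(y - 4) + 3*log(y - 2).
Then F(8) - F(6) = (-7*log(2) + 3*log(3)) - (log(2)) = -8*log(2) + 3*log(3).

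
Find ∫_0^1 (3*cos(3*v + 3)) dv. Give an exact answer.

sin(6) - sin(3)

Let u = 3*v + 3, so du = 3 dv. When v = 0, u = 3; when v = 1, u = 6.
The integral becomes ∫ cos(u) du from 3 to 6, with antiderivative sin(u).
Back in v: F(v) = sin(3*v + 3).
Then F(1) - F(0) = (sin(6)) - (sin(3)) = sin(6) - sin(3).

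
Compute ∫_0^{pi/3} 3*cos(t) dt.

3*sqrt(3)/2

An antiderivative is F(t) = 3*sin(t).
Then F(pi/3) - F(0) = (3*sqrt(3)/2) - (0) = 3*sqrt(3)/2.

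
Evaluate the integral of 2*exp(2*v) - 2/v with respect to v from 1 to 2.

-exp(2) - log(4) + exp(4)

An antiderivative is F(v) = exp(2*v) - 2*log(v).
Then F(2) - F(1) = (-log(4) + exp(4)) - (exp(2)) = -exp(2) - log(4) + exp(4).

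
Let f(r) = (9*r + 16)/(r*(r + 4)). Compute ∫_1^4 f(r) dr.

Factor the denominator: r**2 + 4*r = (r + 4)r.
Partial fractions: (9*r + 16)/(r*(r + 4)) = 5/(r + 4) + 4/r.
An antiderivative is F(r) = 4*log(r) + 5*log(r + 4).
Then F(4) - F(1) = (23*log(2)) - (5*log(5)) = -5*log(5) + 23*log(2).

-5*log(5) + 23*log(2)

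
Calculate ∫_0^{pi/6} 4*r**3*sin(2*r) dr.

Integrate by parts 3 times (u = r^3, dv = 4*sin(2*r) dr).
An antiderivative is F(r) = -2*r**3*cos(2*r) + 3*r**2*sin(2*r) + 3*r*cos(2*r) - 3*sin(2*r)/2.
Then F(pi/6) - F(0) = (-3*sqrt(3)/4 - pi**3/216 + sqrt(3)*pi**2/24 + pi/4) - (0) = -3*sqrt(3)/4 - pi**3/216 + sqrt(3)*pi**2/24 + pi/4.

-3*sqrt(3)/4 - pi**3/216 + sqrt(3)*pi**2/24 + pi/4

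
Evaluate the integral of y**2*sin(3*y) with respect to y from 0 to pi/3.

-4/27 + pi**2/27

Integrate by parts twice (u = y^2, dv = sin(3*y) dy).
An antiderivative is F(y) = -y**2*cos(3*y)/3 + 2*y*sin(3*y)/9 + 2*cos(3*y)/27.
Then F(pi/3) - F(0) = (-2/27 + pi**2/27) - (2/27) = -4/27 + pi**2/27.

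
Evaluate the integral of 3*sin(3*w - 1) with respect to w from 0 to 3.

Let u = 3*w - 1, so du = 3 dw. When w = 0, u = -1; when w = 3, u = 8.
The integral becomes ∫ sin(u) du from -1 to 8, with antiderivative -cos(u).
Back in w: F(w) = -cos(3*w - 1).
Then F(3) - F(0) = (-cos(8)) - (-cos(1)) = -cos(8) + cos(1).

-cos(8) + cos(1)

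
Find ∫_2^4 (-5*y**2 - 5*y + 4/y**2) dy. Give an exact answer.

By the power rule, an antiderivative is F(y) = -5*y**3/3 - 5*y**2/2 - 4/y.
Then F(4) - F(2) = (-443/3) - (-76/3) = -367/3.

-367/3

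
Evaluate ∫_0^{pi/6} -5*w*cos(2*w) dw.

Integrate by parts once (u = w, dv = -5*cos(2*w) dw).
An antiderivative is F(w) = -5*w*sin(2*w)/2 - 5*cos(2*w)/4.
Then F(pi/6) - F(0) = (-5*sqrt(3)*pi/24 - 5/8) - (-5/4) = -5*sqrt(3)*pi/24 + 5/8.

-5*sqrt(3)*pi/24 + 5/8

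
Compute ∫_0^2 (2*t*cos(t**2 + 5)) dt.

sin(9) - sin(5)

Let u = t**2 + 5, so du = 2*t dt. When t = 0, u = 5; when t = 2, u = 9.
The integral becomes ∫ cos(u) du from 5 to 9, with antiderivative sin(u).
Back in t: F(t) = sin(t**2 + 5).
Then F(2) - F(0) = (sin(9)) - (sin(5)) = sin(9) - sin(5).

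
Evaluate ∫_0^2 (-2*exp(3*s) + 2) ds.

14/3 - 2*exp(6)/3

An antiderivative is F(s) = -2*exp(3*s)/3 + 2*s.
Then F(2) - F(0) = (4 - 2*exp(6)/3) - (-2/3) = 14/3 - 2*exp(6)/3.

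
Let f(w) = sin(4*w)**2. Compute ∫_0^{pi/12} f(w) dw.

Use the identity sin^2(4*w) = (1 - cos(8*w))/2.
An antiderivative is F(w) = w/2 - sin(8*w)/16.
Then F(pi/12) - F(0) = (-sqrt(3)/32 + pi/24) - (0) = -sqrt(3)/32 + pi/24.

-sqrt(3)/32 + pi/24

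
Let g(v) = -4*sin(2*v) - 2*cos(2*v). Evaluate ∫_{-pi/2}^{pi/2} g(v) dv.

An antiderivative is F(v) = -sin(2*v) + 2*cos(2*v).
Then F(pi/2) - F(-pi/2) = (-2) - (-2) = 0.

0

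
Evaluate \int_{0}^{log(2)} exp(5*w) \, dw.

31/5

Let u = exp(w), so du = exp(w) dw. When w = 0, u = 1; when w = log(2), u = 2.
The integral becomes ∫ u**4 du from 1 to 2, with antiderivative u**5/5.
Back in w: F(w) = exp(5*w)/5.
Then F(log(2)) - F(0) = (32/5) - (1/5) = 31/5.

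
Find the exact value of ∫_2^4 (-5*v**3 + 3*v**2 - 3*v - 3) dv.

By the power rule, an antiderivative is F(v) = -5*v**4/4 + v**3 - 3*v**2/2 - 3*v.
Then F(4) - F(2) = (-292) - (-24) = -268.

-268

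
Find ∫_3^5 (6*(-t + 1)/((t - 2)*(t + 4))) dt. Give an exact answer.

-11*log(3) + 5*log(7)

Factor the denominator: t**2 + 2*t - 8 = (t + 4)(t - 2).
Partial fractions: 6*(-t + 1)/((t - 2)*(t + 4)) = -5/(t + 4) - 1/(t - 2).
An antiderivative is F(t) = -log(t - 2) - 5*log(t + 4).
Then F(5) - F(3) = (-11*log(3)) - (-5*log(7)) = -11*log(3) + 5*log(7).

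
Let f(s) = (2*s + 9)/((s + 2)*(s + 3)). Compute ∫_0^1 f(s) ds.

Factor the denominator: s**2 + 5*s + 6 = (s + 3)(s + 2).
Partial fractions: (2*s + 9)/((s + 2)*(s + 3)) = -3/(s + 3) + 5/(s + 2).
An antiderivative is F(s) = 5*log(s + 2) - 3*log(s + 3).
Then F(1) - F(0) = (-6*log(2) + 5*log(3)) - (log(32/27)) = -11*log(2) + 8*log(3).

-11*log(2) + 8*log(3)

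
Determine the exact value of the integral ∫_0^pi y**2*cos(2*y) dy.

pi/2

Integrate by parts twice (u = y^2, dv = cos(2*y) dy).
An antiderivative is F(y) = y**2*sin(2*y)/2 + y*cos(2*y)/2 - sin(2*y)/4.
Then F(pi) - F(0) = (pi/2) - (0) = pi/2.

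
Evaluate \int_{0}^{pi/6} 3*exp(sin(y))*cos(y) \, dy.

-3 + 3*exp(1/2)

Let u = sin(y), so du = cos(y) dy. When y = 0, u = 0; when y = pi/6, u = 1/2.
The integral becomes 3·∫ exp(u) du from 0 to 1/2, with antiderivative 3*exp(u).
Back in y: F(y) = 3*exp(sin(y)).
Then F(pi/6) - F(0) = (3*exp(1/2)) - (3) = -3 + 3*exp(1/2).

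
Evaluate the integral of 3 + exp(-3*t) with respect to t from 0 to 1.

An antiderivative is F(t) = 3*t - exp(-3*t)/3.
Then F(1) - F(0) = (3 - exp(-3)/3) - (-1/3) = 10/3 - exp(-3)/3.

10/3 - exp(-3)/3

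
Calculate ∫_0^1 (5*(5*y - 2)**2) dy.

Let u = 5*y - 2, so du = 5 dy. When y = 0, u = -2; when y = 1, u = 3.
The integral becomes ∫ u**2 du from -2 to 3, with antiderivative u**3/3.
Back in y: F(y) = (5*y - 2)**3/3.
Then F(1) - F(0) = (9) - (-8/3) = 35/3.

35/3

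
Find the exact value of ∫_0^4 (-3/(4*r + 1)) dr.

An antiderivative is F(r) = -3*log(4*r + 1)/4.
Then F(4) - F(0) = (-3*log(17)/4) - (0) = -3*log(17)/4.

-3*log(17)/4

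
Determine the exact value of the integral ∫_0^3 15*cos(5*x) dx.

Let u = 5*x, so du = 5 dx. When x = 0, u = 0; when x = 3, u = 15.
The integral becomes 3·∫ cos(u) du from 0 to 15, with antiderivative 3*sin(u).
Back in x: F(x) = 3*sin(5*x).
Then F(3) - F(0) = (3*sin(15)) - (0) = 3*sin(15).

3*sin(15)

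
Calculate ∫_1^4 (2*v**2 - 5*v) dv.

9/2

By the power rule, an antiderivative is F(v) = 2*v**3/3 - 5*v**2/2.
Then F(4) - F(1) = (8/3) - (-11/6) = 9/2.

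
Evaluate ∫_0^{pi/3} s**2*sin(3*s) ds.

Integrate by parts twice (u = s^2, dv = sin(3*s) ds).
An antiderivative is F(s) = -s**2*cos(3*s)/3 + 2*s*sin(3*s)/9 + 2*cos(3*s)/27.
Then F(pi/3) - F(0) = (-2/27 + pi**2/27) - (2/27) = -4/27 + pi**2/27.

-4/27 + pi**2/27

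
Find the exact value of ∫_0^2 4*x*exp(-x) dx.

4 - 12*exp(-2)

Integrate by parts once (u = x, dv = 4*exp(-x) dx).
An antiderivative is F(x) = (-4*x - 4)*exp(-x).
Then F(2) - F(0) = (-12*exp(-2)) - (-4) = 4 - 12*exp(-2).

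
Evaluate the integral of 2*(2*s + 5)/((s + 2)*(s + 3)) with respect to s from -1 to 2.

Factor the denominator: s**2 + 5*s + 6 = (s + 3)(s + 2).
Partial fractions: 2*(2*s + 5)/((s + 2)*(s + 3)) = 2/(s + 3) + 2/(s + 2).
An antiderivative is F(s) = 2*log(s + 2) + 2*log(s + 3).
Then F(2) - F(-1) = (4*log(2) + 2*log(5)) - (log(4)) = log(100).

log(100)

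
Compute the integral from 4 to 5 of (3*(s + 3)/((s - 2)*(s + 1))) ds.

-7*log(2) + 2*log(5) + 3*log(3)

Factor the denominator: s**2 - s - 2 = (s + 1)(s - 2).
Partial fractions: 3*(s + 3)/((s - 2)*(s + 1)) = -2/(s + 1) + 5/(s - 2).
An antiderivative is F(s) = 5*log(s - 2) - 2*log(s + 1).
Then F(5) - F(4) = (log(27/4)) - (log(32/25)) = -7*log(2) + 2*log(5) + 3*log(3).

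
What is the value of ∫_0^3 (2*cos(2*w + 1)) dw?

Let u = 2*w + 1, so du = 2 dw. When w = 0, u = 1; when w = 3, u = 7.
The integral becomes ∫ cos(u) du from 1 to 7, with antiderivative sin(u).
Back in w: F(w) = sin(2*w + 1).
Then F(3) - F(0) = (sin(7)) - (sin(1)) = -sin(1) + sin(7).

-sin(1) + sin(7)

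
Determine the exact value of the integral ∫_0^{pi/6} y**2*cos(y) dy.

-1 + pi**2/72 + sqrt(3)*pi/6

Integrate by parts twice (u = y^2, dv = cos(y) dy).
An antiderivative is F(y) = y**2*sin(y) + 2*y*cos(y) - 2*sin(y).
Then F(pi/6) - F(0) = (-1 + pi**2/72 + sqrt(3)*pi/6) - (0) = -1 + pi**2/72 + sqrt(3)*pi/6.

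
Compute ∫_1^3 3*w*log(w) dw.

-6 + 27*log(3)/2

Integrate by parts once (u = ln w, dv = 3*w dw).
An antiderivative is F(w) = 3*w**2*(2*log(w) - 1)/4.
Then F(3) - F(1) = (-27/4 + 27*log(3)/2) - (-3/4) = -6 + 27*log(3)/2.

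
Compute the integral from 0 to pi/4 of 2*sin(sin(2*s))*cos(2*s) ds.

Let u = sin(2*s), so du = 2*cos(2*s) ds. When s = 0, u = 0; when s = pi/4, u = 1.
The integral becomes ∫ sin(u) du from 0 to 1, with antiderivative -cos(u).
Back in s: F(s) = -cos(sin(2*s)).
Then F(pi/4) - F(0) = (-cos(1)) - (-1) = 1 - cos(1).

1 - cos(1)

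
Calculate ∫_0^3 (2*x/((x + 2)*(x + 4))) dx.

Factor the denominator: x**2 + 6*x + 8 = (x + 4)(x + 2).
Partial fractions: 2*x/((x + 2)*(x + 4)) = 4/(x + 4) - 2/(x + 2).
An antiderivative is F(x) = -2*log(x + 2) + 4*log(x + 4).
Then F(3) - F(0) = (-2*log(5) + 4*log(7)) - (log(64)) = -6*log(2) - 2*log(5) + 4*log(7).

-6*log(2) - 2*log(5) + 4*log(7)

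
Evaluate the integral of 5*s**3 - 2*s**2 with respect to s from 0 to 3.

333/4

By the power rule, an antiderivative is F(s) = 5*s**4/4 - 2*s**3/3.
Then F(3) - F(0) = (333/4) - (0) = 333/4.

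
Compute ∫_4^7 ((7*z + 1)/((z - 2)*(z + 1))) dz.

log(2) + 3*log(5)

Factor the denominator: z**2 - z - 2 = (z + 1)(z - 2).
Partial fractions: (7*z + 1)/((z - 2)*(z + 1)) = 2/(z + 1) + 5/(z - 2).
An antiderivative is F(z) = 5*log(z - 2) + 2*log(z + 1).
Then F(7) - F(4) = (6*log(2) + 5*log(5)) - (2*log(5) + 5*log(2)) = log(2) + 3*log(5).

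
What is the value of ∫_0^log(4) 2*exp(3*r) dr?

Let u = exp(r), so du = exp(r) dr. When r = 0, u = 1; when r = log(4), u = 4.
The integral becomes 2·∫ u**2 du from 1 to 4, with antiderivative 2*u**3/3.
Back in r: F(r) = 2*exp(3*r)/3.
Then F(log(4)) - F(0) = (128/3) - (2/3) = 42.

42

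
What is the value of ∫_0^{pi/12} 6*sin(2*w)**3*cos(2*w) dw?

Let u = sin(2*w), so du = 2*cos(2*w) dw. When w = 0, u = 0; when w = pi/12, u = 1/2.
The integral becomes 3·∫ u**3 du from 0 to 1/2, with antiderivative 3*u**4/4.
Back in w: F(w) = 3*sin(2*w)**4/4.
Then F(pi/12) - F(0) = (3/64) - (0) = 3/64.

3/64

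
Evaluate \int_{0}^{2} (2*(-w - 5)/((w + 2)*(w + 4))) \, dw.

log(3/16)

Factor the denominator: w**2 + 6*w + 8 = (w + 4)(w + 2).
Partial fractions: 2*(-w - 5)/((w + 2)*(w + 4)) = 1/(w + 4) - 3/(w + 2).
An antiderivative is F(w) = -3*log(w + 2) + log(w + 4).
Then F(2) - F(0) = (log(3/32)) - (-log(2)) = log(3/16).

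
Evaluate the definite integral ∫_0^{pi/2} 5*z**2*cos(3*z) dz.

Integrate by parts twice (u = z^2, dv = 5*cos(3*z) dz).
An antiderivative is F(z) = 5*z**2*sin(3*z)/3 + 10*z*cos(3*z)/9 - 10*sin(3*z)/27.
Then F(pi/2) - F(0) = (10/27 - 5*pi**2/12) - (0) = 10/27 - 5*pi**2/12.

10/27 - 5*pi**2/12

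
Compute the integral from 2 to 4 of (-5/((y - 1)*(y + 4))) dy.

Factor the denominator: y**2 + 3*y - 4 = (y + 4)(y - 1).
Partial fractions: -5/((y - 1)*(y + 4)) = 1/(y + 4) - 1/(y - 1).
An antiderivative is F(y) = -log(y - 1) + log(y + 4).
Then F(4) - F(2) = (log(8/3)) - (log(6)) = log(4/9).

log(4/9)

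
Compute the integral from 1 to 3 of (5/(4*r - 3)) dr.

An antiderivative is F(r) = 5*log(4*r - 3)/4.
Then F(3) - F(1) = (5*log(3)/2) - (0) = 5*log(3)/2.

5*log(3)/2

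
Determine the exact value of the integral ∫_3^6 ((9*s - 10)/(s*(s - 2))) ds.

Factor the denominator: s**2 - 2*s = s(s - 2).
Partial fractions: (9*s - 10)/(s*(s - 2)) = 5/s + 4/(s - 2).
An antiderivative is F(s) = 5*log(s) + 4*log(s - 2).
Then F(6) - F(3) = (5*log(3) + 13*log(2)) - (5*log(3)) = 13*log(2).

13*log(2)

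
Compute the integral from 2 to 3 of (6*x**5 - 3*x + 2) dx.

By the power rule, an antiderivative is F(x) = x**6 - 3*x**2/2 + 2*x.
Then F(3) - F(2) = (1443/2) - (62) = 1319/2.

1319/2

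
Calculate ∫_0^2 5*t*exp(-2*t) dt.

5/4 - 25*exp(-4)/4

Integrate by parts once (u = t, dv = 5*exp(-2*t) dt).
An antiderivative is F(t) = (-10*t - 5)*exp(-2*t)/4.
Then F(2) - F(0) = (-25*exp(-4)/4) - (-5/4) = 5/4 - 25*exp(-4)/4.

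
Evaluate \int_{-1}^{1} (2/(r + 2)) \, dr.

An antiderivative is F(r) = 2*log(r + 2).
Then F(1) - F(-1) = (log(9)) - (0) = log(9).

log(9)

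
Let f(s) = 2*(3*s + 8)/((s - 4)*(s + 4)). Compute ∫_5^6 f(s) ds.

Factor the denominator: s**2 - 16 = (s + 4)(s - 4).
Partial fractions: 2*(3*s + 8)/((s - 4)*(s + 4)) = 1/(s + 4) + 5/(s - 4).
An antiderivative is F(s) = 5*log(s - 4) + log(s + 4).
Then F(6) - F(5) = (log(5) + 6*log(2)) - (log(9)) = -2*log(3) + log(5) + 6*log(2).

-2*log(3) + log(5) + 6*log(2)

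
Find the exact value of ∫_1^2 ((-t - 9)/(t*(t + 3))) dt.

-7*log(2) + 2*log(5)

Factor the denominator: t**2 + 3*t = (t + 3)t.
Partial fractions: (-t - 9)/(t*(t + 3)) = 2/(t + 3) - 3/t.
An antiderivative is F(t) = -3*log(t) + 2*log(t + 3).
Then F(2) - F(1) = (log(25/8)) - (log(16)) = -7*log(2) + 2*log(5).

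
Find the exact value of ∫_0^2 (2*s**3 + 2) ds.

By the power rule, an antiderivative is F(s) = s**4/2 + 2*s.
Then F(2) - F(0) = (12) - (0) = 12.

12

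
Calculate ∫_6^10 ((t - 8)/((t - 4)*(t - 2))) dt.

Factor the denominator: t**2 - 6*t + 8 = (t - 2)(t - 4).
Partial fractions: (t - 8)/((t - 4)*(t - 2)) = 3/(t - 2) - 2/(t - 4).
An antiderivative is F(t) = -2*log(t - 4) + 3*log(t - 2).
Then F(10) - F(6) = (-2*log(3) + 7*log(2)) - (log(16)) = log(8/9).

log(8/9)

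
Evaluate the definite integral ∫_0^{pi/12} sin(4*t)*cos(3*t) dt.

Use the identity sin(4*t)cos(3*t) = [sin(7*t) + sin(t)]/2.
An antiderivative is F(t) = -cos(t)/2 - cos(7*t)/14.
Then F(pi/12) - F(0) = (-3*sqrt(6)/28 - sqrt(2)/7) - (-4/7) = -3*sqrt(6)/28 - sqrt(2)/7 + 4/7.

-3*sqrt(6)/28 - sqrt(2)/7 + 4/7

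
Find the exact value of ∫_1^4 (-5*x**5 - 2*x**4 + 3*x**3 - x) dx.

-72759/20

By the power rule, an antiderivative is F(x) = -5*x**6/6 - 2*x**5/5 + 3*x**4/4 - x**2/2.
Then F(4) - F(1) = (-54584/15) - (-59/60) = -72759/20.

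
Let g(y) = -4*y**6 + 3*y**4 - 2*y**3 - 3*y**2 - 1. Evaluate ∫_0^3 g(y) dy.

-82209/70

By the power rule, an antiderivative is F(y) = -4*y**7/7 + 3*y**5/5 - y**4/2 - y**3 - y.
Then F(3) - F(0) = (-82209/70) - (0) = -82209/70.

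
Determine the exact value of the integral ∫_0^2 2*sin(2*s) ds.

Let u = 2*s, so du = 2 ds. When s = 0, u = 0; when s = 2, u = 4.
The integral becomes ∫ sin(u) du from 0 to 4, with antiderivative -cos(u).
Back in s: F(s) = -cos(2*s).
Then F(2) - F(0) = (-cos(4)) - (-1) = 1 - cos(4).

1 - cos(4)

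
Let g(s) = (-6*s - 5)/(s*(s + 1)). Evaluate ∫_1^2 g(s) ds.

Factor the denominator: s**2 + s = (s + 1)s.
Partial fractions: (-6*s - 5)/(s*(s + 1)) = -1/(s + 1) - 5/s.
An antiderivative is F(s) = -5*log(s) - log(s + 1).
Then F(2) - F(1) = (-log(96)) - (-log(2)) = -log(48).

-log(48)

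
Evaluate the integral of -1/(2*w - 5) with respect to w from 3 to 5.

An antiderivative is F(w) = -log(2*w - 5)/2.
Then F(5) - F(3) = (-log(5)/2) - (0) = -log(5)/2.

-log(5)/2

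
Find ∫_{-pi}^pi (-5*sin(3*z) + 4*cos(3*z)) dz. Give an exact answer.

0

An antiderivative is F(z) = 4*sin(3*z)/3 + 5*cos(3*z)/3.
Then F(pi) - F(-pi) = (-5/3) - (-5/3) = 0.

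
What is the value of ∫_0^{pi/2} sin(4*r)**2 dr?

Use the identity sin^2(4*r) = (1 - cos(8*r))/2.
An antiderivative is F(r) = r/2 - sin(8*r)/16.
Then F(pi/2) - F(0) = (pi/4) - (0) = pi/4.

pi/4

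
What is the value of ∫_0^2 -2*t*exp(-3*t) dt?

-2/9 + 14*exp(-6)/9

Integrate by parts once (u = t, dv = -2*exp(-3*t) dt).
An antiderivative is F(t) = (6*t + 2)*exp(-3*t)/9.
Then F(2) - F(0) = (14*exp(-6)/9) - (2/9) = -2/9 + 14*exp(-6)/9.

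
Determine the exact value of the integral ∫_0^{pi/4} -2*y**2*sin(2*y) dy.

Integrate by parts twice (u = y^2, dv = -2*sin(2*y) dy).
An antiderivative is F(y) = y**2*cos(2*y) - y*sin(2*y) - cos(2*y)/2.
Then F(pi/4) - F(0) = (-pi/4) - (-1/2) = 1/2 - pi/4.

1/2 - pi/4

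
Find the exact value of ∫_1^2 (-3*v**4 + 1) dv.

By the power rule, an antiderivative is F(v) = -3*v**5/5 + v.
Then F(2) - F(1) = (-86/5) - (2/5) = -88/5.

-88/5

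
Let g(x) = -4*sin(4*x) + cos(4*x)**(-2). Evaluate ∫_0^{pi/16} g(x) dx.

-3/4 + sqrt(2)/2

An antiderivative is F(x) = cos(4*x) + tan(4*x)/4.
Then F(pi/16) - F(0) = (1/4 + sqrt(2)/2) - (1) = -3/4 + sqrt(2)/2.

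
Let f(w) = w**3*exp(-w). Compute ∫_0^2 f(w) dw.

Integrate by parts 3 times (u = w^3, dv = exp(-w) dw).
An antiderivative is F(w) = (-w**3 - 3*w**2 - 6*w - 6)*exp(-w).
Then F(2) - F(0) = (-38*exp(-2)) - (-6) = 6 - 38*exp(-2).

6 - 38*exp(-2)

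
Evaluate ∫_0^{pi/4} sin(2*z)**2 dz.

Use the identity sin^2(2*z) = (1 - cos(4*z))/2.
An antiderivative is F(z) = z/2 - sin(4*z)/8.
Then F(pi/4) - F(0) = (pi/8) - (0) = pi/8.

pi/8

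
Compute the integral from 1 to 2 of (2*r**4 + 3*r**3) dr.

By the power rule, an antiderivative is F(r) = 2*r**5/5 + 3*r**4/4.
Then F(2) - F(1) = (124/5) - (23/20) = 473/20.

473/20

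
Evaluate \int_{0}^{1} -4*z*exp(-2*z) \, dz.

-1 + 3*exp(-2)

Integrate by parts once (u = z, dv = -4*exp(-2*z) dz).
An antiderivative is F(z) = (2*z + 1)*exp(-2*z).
Then F(1) - F(0) = (3*exp(-2)) - (1) = -1 + 3*exp(-2).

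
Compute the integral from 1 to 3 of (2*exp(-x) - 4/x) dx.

An antiderivative is F(x) = -4*log(x) - 2*exp(-x).
Then F(3) - F(1) = (-4*log(3) - 2*exp(-3)) - (-2*exp(-1)) = -4*log(3) - 2*exp(-3) + 2*exp(-1).

-4*log(3) - 2*exp(-3) + 2*exp(-1)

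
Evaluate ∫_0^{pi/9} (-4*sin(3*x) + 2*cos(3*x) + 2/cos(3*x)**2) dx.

-2/3 + sqrt(3)

An antiderivative is F(x) = 2*sin(3*x)/3 + 4*cos(3*x)/3 + 2*tan(3*x)/3.
Then F(pi/9) - F(0) = (2/3 + sqrt(3)) - (4/3) = -2/3 + sqrt(3).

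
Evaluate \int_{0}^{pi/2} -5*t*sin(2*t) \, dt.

Integrate by parts once (u = t, dv = -5*sin(2*t) dt).
An antiderivative is F(t) = 5*t*cos(2*t)/2 - 5*sin(2*t)/4.
Then F(pi/2) - F(0) = (-5*pi/4) - (0) = -5*pi/4.

-5*pi/4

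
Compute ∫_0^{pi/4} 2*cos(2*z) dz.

An antiderivative is F(z) = sin(2*z).
Then F(pi/4) - F(0) = (1) - (0) = 1.

1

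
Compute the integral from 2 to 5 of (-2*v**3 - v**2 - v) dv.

By the power rule, an antiderivative is F(v) = -v**4/2 - v**3/3 - v**2/2.
Then F(5) - F(2) = (-1100/3) - (-38/3) = -354.

-354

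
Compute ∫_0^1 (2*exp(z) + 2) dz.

2*E

An antiderivative is F(z) = 2*z + 2*exp(z).
Then F(1) - F(0) = (2 + 2*E) - (2) = 2*E.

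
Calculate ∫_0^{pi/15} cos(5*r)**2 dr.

sqrt(3)/40 + pi/30

Use the identity cos^2(5*r) = (1 + cos(10*r))/2.
An antiderivative is F(r) = r/2 + sin(10*r)/20.
Then F(pi/15) - F(0) = (sqrt(3)/40 + pi/30) - (0) = sqrt(3)/40 + pi/30.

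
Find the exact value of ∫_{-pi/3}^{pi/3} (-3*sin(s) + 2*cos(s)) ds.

An antiderivative is F(s) = 2*sin(s) + 3*cos(s).
Then F(pi/3) - F(-pi/3) = (3/2 + sqrt(3)) - (3/2 - sqrt(3)) = 2*sqrt(3).

2*sqrt(3)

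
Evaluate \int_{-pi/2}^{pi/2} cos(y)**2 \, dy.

pi/2

Use the identity cos^2(y) = (1 + cos(2*y))/2.
An antiderivative is F(y) = y/2 + sin(2*y)/4.
Then F(pi/2) - F(-pi/2) = (pi/4) - (-pi/4) = pi/2.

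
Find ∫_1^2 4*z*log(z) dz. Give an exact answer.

-3 + 8*log(2)

Integrate by parts once (u = ln z, dv = 4*z dz).
An antiderivative is F(z) = z**2*(2*log(z) - 1).
Then F(2) - F(1) = (-4 + 8*log(2)) - (-1) = -3 + 8*log(2).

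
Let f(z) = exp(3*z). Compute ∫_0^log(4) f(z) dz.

Let u = exp(z), so du = exp(z) dz. When z = 0, u = 1; when z = log(4), u = 4.
The integral becomes ∫ u**2 du from 1 to 4, with antiderivative u**3/3.
Back in z: F(z) = exp(3*z)/3.
Then F(log(4)) - F(0) = (64/3) - (1/3) = 21.

21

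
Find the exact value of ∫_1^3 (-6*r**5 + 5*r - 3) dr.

By the power rule, an antiderivative is F(r) = -r**6 + 5*r**2/2 - 3*r.
Then F(3) - F(1) = (-1431/2) - (-3/2) = -714.

-714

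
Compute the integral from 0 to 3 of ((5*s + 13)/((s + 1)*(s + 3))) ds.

9*log(2)

Factor the denominator: s**2 + 4*s + 3 = (s + 3)(s + 1).
Partial fractions: (5*s + 13)/((s + 1)*(s + 3)) = 1/(s + 3) + 4/(s + 1).
An antiderivative is F(s) = 4*log(s + 1) + log(s + 3).
Then F(3) - F(0) = (log(3) + 9*log(2)) - (log(3)) = 9*log(2).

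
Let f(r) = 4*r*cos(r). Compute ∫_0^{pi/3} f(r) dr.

-2 + 2*sqrt(3)*pi/3

Integrate by parts once (u = r, dv = 4*cos(r) dr).
An antiderivative is F(r) = 4*r*sin(r) + 4*cos(r).
Then F(pi/3) - F(0) = (2 + 2*sqrt(3)*pi/3) - (4) = -2 + 2*sqrt(3)*pi/3.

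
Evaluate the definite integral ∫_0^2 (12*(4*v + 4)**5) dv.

Let u = 4*v + 4, so du = 4 dv. When v = 0, u = 4; when v = 2, u = 12.
The integral becomes 3·∫ u**5 du from 4 to 12, with antiderivative u**6/2.
Back in v: F(v) = (4*v + 4)**6/2.
Then F(2) - F(0) = (1492992) - (2048) = 1490944.

1490944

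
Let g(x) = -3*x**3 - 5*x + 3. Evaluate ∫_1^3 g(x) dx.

By the power rule, an antiderivative is F(x) = -3*x**4/4 - 5*x**2/2 + 3*x.
Then F(3) - F(1) = (-297/4) - (-1/4) = -74.

-74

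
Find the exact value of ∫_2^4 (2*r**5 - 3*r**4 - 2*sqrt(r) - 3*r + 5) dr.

By the power rule, an antiderivative is F(r) = r**6/3 - 3*r**5/5 - 4*r**(3/2)/3 - 3*r**2/2 + 5*r.
Then F(4) - F(2) = (11044/15) - (92/15 - 8*sqrt(2)/3) = 8*sqrt(2)/3 + 10952/15.

8*sqrt(2)/3 + 10952/15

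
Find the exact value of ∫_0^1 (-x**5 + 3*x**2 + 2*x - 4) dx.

By the power rule, an antiderivative is F(x) = -x**6/6 + x**3 + x**2 - 4*x.
Then F(1) - F(0) = (-13/6) - (0) = -13/6.

-13/6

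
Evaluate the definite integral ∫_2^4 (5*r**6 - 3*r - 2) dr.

By the power rule, an antiderivative is F(r) = 5*r**7/7 - 3*r**2/2 - 2*r.
Then F(4) - F(2) = (81696/7) - (570/7) = 81126/7.

81126/7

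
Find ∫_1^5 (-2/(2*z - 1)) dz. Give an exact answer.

An antiderivative is F(z) = -log(2*z - 1).
Then F(5) - F(1) = (-log(9)) - (0) = -log(9).

-log(9)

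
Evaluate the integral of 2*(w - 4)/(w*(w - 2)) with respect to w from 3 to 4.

Factor the denominator: w**2 - 2*w = w(w - 2).
Partial fractions: 2*(w - 4)/(w*(w - 2)) = 4/w - 2/(w - 2).
An antiderivative is F(w) = 4*log(w) - 2*log(w - 2).
Then F(4) - F(3) = (log(64)) - (log(81)) = log(64/81).

log(64/81)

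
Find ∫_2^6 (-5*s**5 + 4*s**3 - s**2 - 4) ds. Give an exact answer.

By the power rule, an antiderivative is F(s) = -5*s**6/6 + s**4 - s**3/3 - 4*s.
Then F(6) - F(2) = (-37680) - (-48) = -37632.

-37632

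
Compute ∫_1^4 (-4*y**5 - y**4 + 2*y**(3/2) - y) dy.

-29173/10

By the power rule, an antiderivative is F(y) = -2*y**6/3 + 4*y**(5/2)/5 - y**5/5 - y**2/2.
Then F(4) - F(1) = (-43768/15) - (-17/30) = -29173/10.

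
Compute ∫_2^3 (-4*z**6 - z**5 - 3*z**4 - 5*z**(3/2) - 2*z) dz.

-297991/210 - 18*sqrt(3) + 8*sqrt(2)

By the power rule, an antiderivative is F(z) = -4*z**7/7 - z**6/6 - 2*z**(5/2) - 3*z**5/5 - z**2.
Then F(3) - F(2) = (-106821/70 - 18*sqrt(3)) - (-11236/105 - 8*sqrt(2)) = -297991/210 - 18*sqrt(3) + 8*sqrt(2).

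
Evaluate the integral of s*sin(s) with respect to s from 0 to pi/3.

-pi/6 + sqrt(3)/2

Integrate by parts once (u = s, dv = sin(s) ds).
An antiderivative is F(s) = -s*cos(s) + sin(s).
Then F(pi/3) - F(0) = (-pi/6 + sqrt(3)/2) - (0) = -pi/6 + sqrt(3)/2.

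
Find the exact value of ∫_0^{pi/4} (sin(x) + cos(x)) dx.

1

An antiderivative is F(x) = sin(x) - cos(x).
Then F(pi/4) - F(0) = (0) - (-1) = 1.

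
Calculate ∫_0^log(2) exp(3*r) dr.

Let u = exp(r), so du = exp(r) dr. When r = 0, u = 1; when r = log(2), u = 2.
The integral becomes ∫ u**2 du from 1 to 2, with antiderivative u**3/3.
Back in r: F(r) = exp(3*r)/3.
Then F(log(2)) - F(0) = (8/3) - (1/3) = 7/3.

7/3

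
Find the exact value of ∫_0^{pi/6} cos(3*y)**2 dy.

Use the identity cos^2(3*y) = (1 + cos(6*y))/2.
An antiderivative is F(y) = y/2 + sin(6*y)/12.
Then F(pi/6) - F(0) = (pi/12) - (0) = pi/12.

pi/12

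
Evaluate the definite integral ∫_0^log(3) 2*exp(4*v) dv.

Let u = exp(v), so du = exp(v) dv. When v = 0, u = 1; when v = log(3), u = 3.
The integral becomes 2·∫ u**3 du from 1 to 3, with antiderivative u**4/2.
Back in v: F(v) = exp(4*v)/2.
Then F(log(3)) - F(0) = (81/2) - (1/2) = 40.

40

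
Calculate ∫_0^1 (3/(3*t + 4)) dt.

log(7/4)

Let u = 3*t + 4, so du = 3 dt. When t = 0, u = 4; when t = 1, u = 7.
The integral becomes ∫ 1/u du from 4 to 7, with antiderivative log(u).
Back in t: F(t) = log(3*t + 4).
Then F(1) - F(0) = (log(7)) - (log(4)) = log(7/4).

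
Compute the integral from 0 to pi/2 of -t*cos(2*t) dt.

1/2

Integrate by parts once (u = t, dv = -cos(2*t) dt).
An antiderivative is F(t) = -t*sin(2*t)/2 - cos(2*t)/4.
Then F(pi/2) - F(0) = (1/4) - (-1/4) = 1/2.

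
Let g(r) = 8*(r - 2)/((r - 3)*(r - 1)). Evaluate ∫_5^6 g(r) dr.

Factor the denominator: r**2 - 4*r + 3 = (r - 1)(r - 3).
Partial fractions: 8*(r - 2)/((r - 3)*(r - 1)) = 4/(r - 1) + 4/(r - 3).
An antiderivative is F(r) = 4*log(r - 3) + 4*log(r - 1).
Then F(6) - F(5) = (4*log(3) + 4*log(5)) - (12*log(2)) = -12*log(2) + 4*log(3) + 4*log(5).

-12*log(2) + 4*log(3) + 4*log(5)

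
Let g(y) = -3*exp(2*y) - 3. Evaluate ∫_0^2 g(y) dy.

An antiderivative is F(y) = -3*exp(2*y)/2 - 3*y.
Then F(2) - F(0) = (-3*exp(4)/2 - 6) - (-3/2) = -3*exp(4)/2 - 9/2.

-3*exp(4)/2 - 9/2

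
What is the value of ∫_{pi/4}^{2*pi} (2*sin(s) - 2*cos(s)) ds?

An antiderivative is F(s) = -2*sin(s) - 2*cos(s).
Then F(2*pi) - F(pi/4) = (-2) - (-2*sqrt(2)) = -2 + 2*sqrt(2).

-2 + 2*sqrt(2)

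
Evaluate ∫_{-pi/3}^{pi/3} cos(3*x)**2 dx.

pi/3

Use the identity cos^2(3*x) = (1 + cos(6*x))/2.
An antiderivative is F(x) = x/2 + sin(6*x)/12.
Then F(pi/3) - F(-pi/3) = (pi/6) - (-pi/6) = pi/3.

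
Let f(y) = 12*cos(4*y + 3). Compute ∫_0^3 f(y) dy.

Let u = 4*y + 3, so du = 4 dy. When y = 0, u = 3; when y = 3, u = 15.
The integral becomes 3·∫ cos(u) du from 3 to 15, with antiderivative 3*sin(u).
Back in y: F(y) = 3*sin(4*y + 3).
Then F(3) - F(0) = (3*sin(15)) - (3*sin(3)) = -3*sin(3) + 3*sin(15).

-3*sin(3) + 3*sin(15)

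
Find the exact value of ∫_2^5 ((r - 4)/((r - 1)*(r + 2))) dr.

Factor the denominator: r**2 + r - 2 = (r + 2)(r - 1).
Partial fractions: (r - 4)/((r - 1)*(r + 2)) = 2/(r + 2) - 1/(r - 1).
An antiderivative is F(r) = -log(r - 1) + 2*log(r + 2).
Then F(5) - F(2) = (log(49/4)) - (log(16)) = log(49/64).

log(49/64)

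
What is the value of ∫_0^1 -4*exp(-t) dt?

An antiderivative is F(t) = 4*exp(-t).
Then F(1) - F(0) = (4*exp(-1)) - (4) = -4 + 4*exp(-1).

-4 + 4*exp(-1)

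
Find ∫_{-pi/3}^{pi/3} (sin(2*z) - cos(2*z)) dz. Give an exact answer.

-sqrt(3)/2

An antiderivative is F(z) = -sin(2*z)/2 - cos(2*z)/2.
Then F(pi/3) - F(-pi/3) = (1/4 - sqrt(3)/4) - (1/4 + sqrt(3)/4) = -sqrt(3)/2.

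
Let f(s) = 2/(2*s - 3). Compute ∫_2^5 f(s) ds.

An antiderivative is F(s) = log(2*s - 3).
Then F(5) - F(2) = (log(7)) - (0) = log(7).

log(7)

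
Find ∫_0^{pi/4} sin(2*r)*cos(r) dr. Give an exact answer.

Use the identity sin(2*r)cos(r) = [sin(3*r) + sin(r)]/2.
An antiderivative is F(r) = -cos(r)/2 - cos(3*r)/6.
Then F(pi/4) - F(0) = (-sqrt(2)/6) - (-2/3) = 2/3 - sqrt(2)/6.

2/3 - sqrt(2)/6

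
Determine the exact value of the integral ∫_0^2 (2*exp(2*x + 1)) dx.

-exp(1) + exp(5)

Let u = 2*x + 1, so du = 2 dx. When x = 0, u = 1; when x = 2, u = 5.
The integral becomes ∫ exp(u) du from 1 to 5, with antiderivative exp(u).
Back in x: F(x) = exp(2*x + 1).
Then F(2) - F(0) = (exp(5)) - (exp(1)) = -exp(1) + exp(5).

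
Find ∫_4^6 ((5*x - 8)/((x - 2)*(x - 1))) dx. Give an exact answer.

Factor the denominator: x**2 - 3*x + 2 = (x - 1)(x - 2).
Partial fractions: (5*x - 8)/((x - 2)*(x - 1)) = 3/(x - 1) + 2/(x - 2).
An antiderivative is F(x) = 2*log(x - 2) + 3*log(x - 1).
Then F(6) - F(4) = (4*log(2) + 3*log(5)) - (2*log(2) + 3*log(3)) = -3*log(3) + 2*log(2) + 3*log(5).

-3*log(3) + 2*log(2) + 3*log(5)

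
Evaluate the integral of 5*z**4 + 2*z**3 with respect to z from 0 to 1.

3/2

By the power rule, an antiderivative is F(z) = z**5 + z**4/2.
Then F(1) - F(0) = (3/2) - (0) = 3/2.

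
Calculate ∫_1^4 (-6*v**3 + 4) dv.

-741/2

By the power rule, an antiderivative is F(v) = -3*v**4/2 + 4*v.
Then F(4) - F(1) = (-368) - (5/2) = -741/2.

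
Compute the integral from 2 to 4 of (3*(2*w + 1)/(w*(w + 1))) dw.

Factor the denominator: w**2 + w = (w + 1)w.
Partial fractions: 3*(2*w + 1)/(w*(w + 1)) = 3/(w + 1) + 3/w.
An antiderivative is F(w) = 3*log(w) + 3*log(w + 1).
Then F(4) - F(2) = (6*log(2) + 3*log(5)) - (3*log(2) + 3*log(3)) = -3*log(3) + 3*log(2) + 3*log(5).

-3*log(3) + 3*log(2) + 3*log(5)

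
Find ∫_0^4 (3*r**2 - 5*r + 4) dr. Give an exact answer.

40

By the power rule, an antiderivative is F(r) = r**3 - 5*r**2/2 + 4*r.
Then F(4) - F(0) = (40) - (0) = 40.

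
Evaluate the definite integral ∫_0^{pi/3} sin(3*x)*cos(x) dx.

9/16

Use the identity sin(3*x)cos(x) = [sin(4*x) + sin(2*x)]/2.
An antiderivative is F(x) = -cos(2*x)/4 - cos(4*x)/8.
Then F(pi/3) - F(0) = (3/16) - (-3/8) = 9/16.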